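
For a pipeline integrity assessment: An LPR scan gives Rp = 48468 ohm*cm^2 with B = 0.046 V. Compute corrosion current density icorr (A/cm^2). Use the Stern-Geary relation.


Apply the Stern-Geary relation: icorr = B / Rp
icorr = 0.046 / 48468 = 9.491×10^-7 A/cm^2

9.491×10^-7 A/cm^2


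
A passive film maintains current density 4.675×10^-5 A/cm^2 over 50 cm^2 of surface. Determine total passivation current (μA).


I = i_pass * A, then convert A → μA (×10^6)
I = 4.675×10^-5 * 50 * 10^6 = 2337.5 μA

2337.5 μA


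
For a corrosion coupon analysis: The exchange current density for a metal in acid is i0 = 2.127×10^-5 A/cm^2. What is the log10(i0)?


i0 = 2.127×10^-5 A/cm^2
log10(i0) = -4.672

-4.672


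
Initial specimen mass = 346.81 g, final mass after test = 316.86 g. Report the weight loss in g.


Weight loss = initial − final
WL = 346.81 − 316.86 = 29.95 g

29.95 g


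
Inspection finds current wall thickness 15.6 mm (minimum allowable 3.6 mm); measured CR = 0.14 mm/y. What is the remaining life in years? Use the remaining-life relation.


Apply the remaining-life relation: RL = (t_current − t_min) / CR
RL = (15.6 − 3.6) / 0.14 = 12.0 / 0.14 = 85.7 years

85.7 years


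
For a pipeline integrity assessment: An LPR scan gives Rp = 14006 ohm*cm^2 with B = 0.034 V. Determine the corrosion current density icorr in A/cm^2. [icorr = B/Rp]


Apply the Stern-Geary relation: icorr = B / Rp
icorr = 0.034 / 14006 = 2.428×10^-6 A/cm^2

2.428×10^-6 A/cm^2


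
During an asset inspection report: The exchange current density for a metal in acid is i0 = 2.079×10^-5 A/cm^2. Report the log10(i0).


i0 = 2.079×10^-5 A/cm^2
log10(i0) = -4.682

-4.682


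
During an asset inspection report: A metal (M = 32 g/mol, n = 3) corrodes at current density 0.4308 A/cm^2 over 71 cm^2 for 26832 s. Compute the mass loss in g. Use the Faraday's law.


Apply Faraday's law: m = i*A*t*M / (n*F)
Total charge passed Q = i*A*t = 0.4308*71*26832 = 820705.0176 C
m = Q*M/(n*F) = 820705.0176*32/(3*96485) = 90.731 g

90.731 g


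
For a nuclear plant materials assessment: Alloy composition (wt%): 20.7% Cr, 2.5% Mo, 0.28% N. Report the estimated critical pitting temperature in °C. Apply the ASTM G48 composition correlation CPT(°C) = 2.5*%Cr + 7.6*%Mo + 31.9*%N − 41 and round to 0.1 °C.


Apply the ASTM G48 empirical CPT estimate: CPT(°C) = 2.5*%Cr + 7.6*%Mo + 31.9*%N − 41
2.5*20.7 = 51.75; 7.6*2.5 = 19; 31.9*0.28 = 8.932
CPT = 51.75 + 19 + 8.932 − 41 = 38.682 °C
Rounded to 0.1 °C: CPT ≈ 38.7 °C

38.7 °C


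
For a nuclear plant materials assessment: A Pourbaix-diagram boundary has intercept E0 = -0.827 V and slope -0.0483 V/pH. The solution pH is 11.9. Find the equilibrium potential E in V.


Apply the Pourbaix line equation: E = E0 + slope*pH
E = -0.827 + (-0.0483)*11.9 = -0.827 + (-0.57477) = -1.40177 V
Rounded to 3 decimal places: E = -1.402 V

-1.402 V


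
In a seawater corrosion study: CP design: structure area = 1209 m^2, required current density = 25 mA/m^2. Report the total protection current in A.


I = area * current density, then convert mA → A (÷1000)
I = 1209 * 25 / 1000 = 30.23 A

30.23 A


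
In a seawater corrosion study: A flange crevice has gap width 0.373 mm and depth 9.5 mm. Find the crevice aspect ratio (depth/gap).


Aspect ratio = depth / gap
Ratio = 9.5 / 0.373 = 25.5

25.5


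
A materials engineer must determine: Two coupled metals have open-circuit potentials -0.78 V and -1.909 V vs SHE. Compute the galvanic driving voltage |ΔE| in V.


Driving voltage is the absolute potential difference.
|ΔE| = |-0.78 − (-1.909)| = 1.129 V

1.129 V


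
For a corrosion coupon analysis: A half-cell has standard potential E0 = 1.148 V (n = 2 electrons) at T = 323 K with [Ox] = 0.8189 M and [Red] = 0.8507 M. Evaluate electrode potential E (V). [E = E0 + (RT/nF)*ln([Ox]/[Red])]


Apply the Nernst equation: E = E0 + (RT/nF)*ln([Ox]/[Red])
Step 1: RT/nF = 8.314*323/(2*96485) = 0.01391627 V
Step 2: [Ox]/[Red] = 0.8189/0.8507 = 0.962619
Step 3: ln(0.962619) = -0.038098
Step 4: correction = 0.01391627 * -0.038098 = -0.001 V
E = 1.148 + -0.001 = 1.147 V

1.147 V


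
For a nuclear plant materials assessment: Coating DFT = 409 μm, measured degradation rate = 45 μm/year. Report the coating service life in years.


Service life = thickness / degradation rate
Life = 409 / 45 = 9.1 years

9.1 years


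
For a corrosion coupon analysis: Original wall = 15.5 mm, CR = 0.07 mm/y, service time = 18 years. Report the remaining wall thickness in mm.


Remaining wall = original − CR × time
t = 15.5 − 0.07*18 = 15.5 − 1.26 = 14.24 mm

14.24 mm


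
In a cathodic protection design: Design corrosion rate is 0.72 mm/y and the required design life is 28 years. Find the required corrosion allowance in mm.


Corrosion allowance = CR × design life
CA = 0.72 * 28 = 20.16 mm

20.16 mm


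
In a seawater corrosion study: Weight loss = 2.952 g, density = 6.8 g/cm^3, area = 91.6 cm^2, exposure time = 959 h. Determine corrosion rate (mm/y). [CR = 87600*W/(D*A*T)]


Apply the mm/y weight-loss relation: CR = 87600 * W / (D * A * T)
Numerator: 87600 * 2.952 = 258595.2
Denominator: 6.8 * 91.6 * 959 = 597341.92
CR = 258595.2 / 597341.92 = 0.43291 mm/y

0.43291 mm/y


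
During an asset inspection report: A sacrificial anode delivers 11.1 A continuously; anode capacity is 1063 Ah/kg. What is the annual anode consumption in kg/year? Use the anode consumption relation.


Annual consumption = current * hours per year / capacity
Rate = 11.1 * 8760 / 1063 = 91.5 kg/year

91.5 kg/year


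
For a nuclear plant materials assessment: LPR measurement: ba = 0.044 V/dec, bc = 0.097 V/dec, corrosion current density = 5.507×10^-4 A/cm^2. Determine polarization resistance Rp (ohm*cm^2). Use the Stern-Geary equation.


Apply the Stern-Geary equation: Rp = ba*bc / (2.303*icorr*(ba+bc))
ba*bc = 0.044*0.097 = 0.004268
ba+bc = 0.141; 2.303*icorr*(ba+bc) = 2.303*5.507×10^-4*0.141 = 1.7882496×10^-4
Rp = 0.004268 / 1.7882496×10^-4 = 23.87 ohm*cm^2

23.87 ohm*cm^2


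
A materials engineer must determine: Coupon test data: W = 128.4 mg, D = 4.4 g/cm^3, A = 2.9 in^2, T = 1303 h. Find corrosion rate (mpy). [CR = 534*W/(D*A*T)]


Apply the mpy weight-loss relation: CR = 534 * W / (D * A * T)
Numerator: 534 * 128.4 = 68565.6
Denominator: 4.4 * 2.9 * 1303 = 16626.28
CR = 68565.6 / 16626.28 = 4.12393 mpy

4.12393 mpy


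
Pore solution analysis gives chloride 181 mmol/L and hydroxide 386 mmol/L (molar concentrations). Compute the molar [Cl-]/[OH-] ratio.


Threshold parameter = [Cl-] / [OH-] (molar basis; both in mmol/L, so units cancel)
Ratio = 181 / 386 = 0.47

0.47


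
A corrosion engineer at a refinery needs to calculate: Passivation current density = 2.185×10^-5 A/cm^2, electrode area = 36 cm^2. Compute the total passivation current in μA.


I = i_pass * A, then convert A → μA (×10^6)
I = 2.185×10^-5 * 36 * 10^6 = 786.6 μA

786.6 μA


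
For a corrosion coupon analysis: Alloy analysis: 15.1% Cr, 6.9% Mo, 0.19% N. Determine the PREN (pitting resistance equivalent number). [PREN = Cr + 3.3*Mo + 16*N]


Apply the PREN formula: PREN = Cr + 3.3*Mo + 16*N
PREN = 15.1 + 3.3*6.9 + 16*0.19
PREN = 15.1 + 22.77 + 3.04 = 40.91

40.91


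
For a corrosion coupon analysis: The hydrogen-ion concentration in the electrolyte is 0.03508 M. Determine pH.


pH = −log10[H+]
pH = −log10(0.03508) = 1.45

1.45


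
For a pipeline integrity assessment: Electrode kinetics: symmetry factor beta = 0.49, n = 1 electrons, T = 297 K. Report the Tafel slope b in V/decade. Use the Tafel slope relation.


Apply the Tafel slope relation: b = 2.303*R*T/(beta*n*F)
Numerator: 2.303 * 8.314 * 297 = 5686.7
Denominator: 0.49 * 1 * 96485 = 47277.65
b = 5686.7 / 47277.65 = 0.1203 V/decade

0.1203 V/decade


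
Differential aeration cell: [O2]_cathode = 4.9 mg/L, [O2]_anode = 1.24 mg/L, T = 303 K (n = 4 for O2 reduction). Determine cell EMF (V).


Apply the Nernst concentration-cell relation: E = (RT/nF)*ln(C_cathode/C_anode)
RT/nF = 8.314*303/(4*96485) = 0.00652729 V
ln(4.9/1.24) = 1.37412
E = 0.00652729 * 1.37412 = 0.00897 V

0.00897 V


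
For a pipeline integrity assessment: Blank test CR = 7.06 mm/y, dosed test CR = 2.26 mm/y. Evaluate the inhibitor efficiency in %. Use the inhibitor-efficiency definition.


Apply the inhibitor-efficiency definition: IE = (CR_blank − CR_inh)/CR_blank × 100
IE = (7.06 − 2.26) / 7.06 × 100
IE = 4.8 / 7.06 × 100 = 68.0 %

68.0 %


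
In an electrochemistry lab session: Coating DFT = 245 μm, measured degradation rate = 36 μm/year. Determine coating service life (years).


Service life = thickness / degradation rate
Life = 245 / 36 = 6.8 years

6.8 years


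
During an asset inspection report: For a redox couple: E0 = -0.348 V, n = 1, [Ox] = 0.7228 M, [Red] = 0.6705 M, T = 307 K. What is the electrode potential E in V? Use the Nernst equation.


Apply the Nernst equation: E = E0 + (RT/nF)*ln([Ox]/[Red])
Step 1: RT/nF = 8.314*307/(1*96485) = 0.02645383 V
Step 2: [Ox]/[Red] = 0.7228/0.6705 = 1.078001
Step 3: ln(1.078001) = 0.075108
Step 4: correction = 0.02645383 * 0.075108 = 0.002 V
E = -0.348 + 0.002 = -0.346 V

-0.346 V


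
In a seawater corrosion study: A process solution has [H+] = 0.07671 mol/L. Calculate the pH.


pH = −log10[H+]
pH = −log10(0.07671) = 1.12

1.12


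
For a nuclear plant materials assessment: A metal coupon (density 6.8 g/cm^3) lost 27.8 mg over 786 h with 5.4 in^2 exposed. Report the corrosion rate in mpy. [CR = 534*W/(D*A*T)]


Apply the mpy weight-loss relation: CR = 534 * W / (D * A * T)
Numerator: 534 * 27.8 = 14845.2
Denominator: 6.8 * 5.4 * 786 = 28861.92
CR = 14845.2 / 28861.92 = 0.5144 mpy

0.5144 mpy


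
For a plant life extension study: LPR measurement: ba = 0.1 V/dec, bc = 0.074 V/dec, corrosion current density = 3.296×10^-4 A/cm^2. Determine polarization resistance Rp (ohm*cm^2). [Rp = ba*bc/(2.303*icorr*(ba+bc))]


Apply the Stern-Geary equation: Rp = ba*bc / (2.303*icorr*(ba+bc))
ba*bc = 0.1*0.074 = 0.0074
ba+bc = 0.174; 2.303*icorr*(ba+bc) = 2.303*3.296×10^-4*0.174 = 1.3207797×10^-4
Rp = 0.0074 / 1.3207797×10^-4 = 56.03 ohm*cm^2

56.03 ohm*cm^2


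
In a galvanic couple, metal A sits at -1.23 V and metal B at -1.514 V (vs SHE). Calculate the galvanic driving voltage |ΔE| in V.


Driving voltage is the absolute potential difference.
|ΔE| = |-1.23 − (-1.514)| = 0.284 V

0.284 V


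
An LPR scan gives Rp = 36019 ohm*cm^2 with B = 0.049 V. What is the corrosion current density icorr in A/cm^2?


Apply the Stern-Geary relation: icorr = B / Rp
icorr = 0.049 / 36019 = 1.36×10^-6 A/cm^2

1.36×10^-6 A/cm^2


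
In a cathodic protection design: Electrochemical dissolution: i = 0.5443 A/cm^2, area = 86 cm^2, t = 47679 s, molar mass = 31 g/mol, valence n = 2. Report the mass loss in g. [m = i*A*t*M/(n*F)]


Apply Faraday's law: m = i*A*t*M / (n*F)
Total charge passed Q = i*A*t = 0.5443*86*47679 = 2231844.4542 C
m = Q*M/(n*F) = 2231844.4542*31/(2*96485) = 358.539 g

358.539 g


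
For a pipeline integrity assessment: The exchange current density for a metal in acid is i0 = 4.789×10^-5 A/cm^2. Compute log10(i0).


i0 = 4.789×10^-5 A/cm^2
log10(i0) = -4.32

-4.32


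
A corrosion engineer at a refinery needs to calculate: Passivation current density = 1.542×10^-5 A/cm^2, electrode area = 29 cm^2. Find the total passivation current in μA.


I = i_pass * A, then convert A → μA (×10^6)
I = 1.542×10^-5 * 29 * 10^6 = 447.18 μA

447.18 μA


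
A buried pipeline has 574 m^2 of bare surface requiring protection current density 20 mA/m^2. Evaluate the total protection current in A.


I = area * current density, then convert mA → A (÷1000)
I = 574 * 20 / 1000 = 11.48 A

11.48 A


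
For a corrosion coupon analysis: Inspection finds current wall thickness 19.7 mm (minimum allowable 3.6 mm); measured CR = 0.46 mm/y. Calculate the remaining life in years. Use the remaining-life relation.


Apply the remaining-life relation: RL = (t_current − t_min) / CR
RL = (19.7 − 3.6) / 0.46 = 16.1 / 0.46 = 35.0 years

35.0 years


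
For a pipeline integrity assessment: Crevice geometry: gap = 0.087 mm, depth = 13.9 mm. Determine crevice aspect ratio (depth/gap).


Aspect ratio = depth / gap
Ratio = 13.9 / 0.087 = 159.8

159.8


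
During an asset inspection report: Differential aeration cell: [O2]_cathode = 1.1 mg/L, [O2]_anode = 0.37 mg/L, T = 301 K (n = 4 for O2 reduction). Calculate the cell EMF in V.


Apply the Nernst concentration-cell relation: E = (RT/nF)*ln(C_cathode/C_anode)
RT/nF = 8.314*301/(4*96485) = 0.0064842 V
ln(1.1/0.37) = 1.08956
E = 0.0064842 * 1.08956 = 0.00706 V

0.00706 V


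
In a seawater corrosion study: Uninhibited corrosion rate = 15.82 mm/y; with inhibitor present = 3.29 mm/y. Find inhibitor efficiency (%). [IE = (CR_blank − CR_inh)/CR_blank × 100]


Apply the inhibitor-efficiency definition: IE = (CR_blank − CR_inh)/CR_blank × 100
IE = (15.82 − 3.29) / 15.82 × 100
IE = 12.53 / 15.82 × 100 = 79.2 %

79.2 %


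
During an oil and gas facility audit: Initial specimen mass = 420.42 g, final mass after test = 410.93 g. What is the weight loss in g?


Weight loss = initial − final
WL = 420.42 − 410.93 = 9.49 g

9.49 g


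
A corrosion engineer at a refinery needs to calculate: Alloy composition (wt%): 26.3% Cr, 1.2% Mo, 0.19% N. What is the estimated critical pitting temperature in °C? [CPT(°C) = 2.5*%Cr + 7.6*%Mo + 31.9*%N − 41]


Apply the ASTM G48 empirical CPT estimate: CPT(°C) = 2.5*%Cr + 7.6*%Mo + 31.9*%N − 41
2.5*26.3 = 65.75; 7.6*1.2 = 9.12; 31.9*0.19 = 6.061
CPT = 65.75 + 9.12 + 6.061 − 41 = 39.931 °C
Rounded to 0.1 °C: CPT ≈ 39.9 °C

39.9 °C


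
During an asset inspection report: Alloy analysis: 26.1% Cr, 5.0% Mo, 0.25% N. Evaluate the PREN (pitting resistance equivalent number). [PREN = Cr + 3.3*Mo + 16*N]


Apply the PREN formula: PREN = Cr + 3.3*Mo + 16*N
PREN = 26.1 + 3.3*5.0 + 16*0.25
PREN = 26.1 + 16.5 + 4.0 = 46.6

46.6


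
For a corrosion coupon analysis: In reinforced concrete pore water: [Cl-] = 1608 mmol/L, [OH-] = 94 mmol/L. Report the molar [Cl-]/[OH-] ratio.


Threshold parameter = [Cl-] / [OH-] (molar basis; both in mmol/L, so units cancel)
Ratio = 1608 / 94 = 17.11

17.11


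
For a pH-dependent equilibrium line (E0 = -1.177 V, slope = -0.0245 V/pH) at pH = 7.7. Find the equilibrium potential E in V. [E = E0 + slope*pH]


Apply the Pourbaix line equation: E = E0 + slope*pH
E = -1.177 + (-0.0245)*7.7 = -1.177 + (-0.18865) = -1.36565 V
Rounded to 4 decimal places: E = -1.3657 V

-1.3657 V


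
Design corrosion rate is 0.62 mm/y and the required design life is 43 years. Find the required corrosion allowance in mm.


Corrosion allowance = CR × design life
CA = 0.62 * 43 = 26.66 mm

26.66 mm


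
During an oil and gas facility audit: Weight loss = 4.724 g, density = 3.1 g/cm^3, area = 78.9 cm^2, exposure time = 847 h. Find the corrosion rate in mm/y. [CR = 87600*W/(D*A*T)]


Apply the mm/y weight-loss relation: CR = 87600 * W / (D * A * T)
Numerator: 87600 * 4.724 = 413822.4
Denominator: 3.1 * 78.9 * 847 = 207167.73
CR = 413822.4 / 207167.73 = 1.997523 mm/y

1.997523 mm/y


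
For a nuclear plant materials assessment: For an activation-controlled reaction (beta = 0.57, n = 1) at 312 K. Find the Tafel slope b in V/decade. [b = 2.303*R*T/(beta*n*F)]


Apply the Tafel slope relation: b = 2.303*R*T/(beta*n*F)
Numerator: 2.303 * 8.314 * 312 = 5973.91
Denominator: 0.57 * 1 * 96485 = 54996.45
b = 5973.91 / 54996.45 = 0.1086 V/decade

0.1086 V/decade


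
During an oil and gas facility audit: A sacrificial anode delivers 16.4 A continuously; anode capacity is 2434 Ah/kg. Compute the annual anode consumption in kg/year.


Annual consumption = current * hours per year / capacity
Rate = 16.4 * 8760 / 2434 = 59.0 kg/year

59.0 kg/year


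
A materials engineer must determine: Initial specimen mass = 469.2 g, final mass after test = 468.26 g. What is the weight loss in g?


Weight loss = initial − final
WL = 469.2 − 468.26 = 0.94 g

0.94 g


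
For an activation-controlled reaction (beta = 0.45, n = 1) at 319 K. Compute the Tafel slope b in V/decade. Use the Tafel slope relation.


Apply the Tafel slope relation: b = 2.303*R*T/(beta*n*F)
Numerator: 2.303 * 8.314 * 319 = 6107.94
Denominator: 0.45 * 1 * 96485 = 43418.25
b = 6107.94 / 43418.25 = 0.1407 V/decade

0.1407 V/decade


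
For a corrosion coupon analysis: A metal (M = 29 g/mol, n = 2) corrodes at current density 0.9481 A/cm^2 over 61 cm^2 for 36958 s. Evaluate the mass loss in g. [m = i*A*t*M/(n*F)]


Apply Faraday's law: m = i*A*t*M / (n*F)
Total charge passed Q = i*A*t = 0.9481*61*36958 = 2137432.6678 C
m = Q*M/(n*F) = 2137432.6678*29/(2*96485) = 321.219 g

321.219 g


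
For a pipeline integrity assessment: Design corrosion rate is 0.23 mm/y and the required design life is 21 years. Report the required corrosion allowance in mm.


Corrosion allowance = CR × design life
CA = 0.23 * 21 = 4.83 mm

4.83 mm


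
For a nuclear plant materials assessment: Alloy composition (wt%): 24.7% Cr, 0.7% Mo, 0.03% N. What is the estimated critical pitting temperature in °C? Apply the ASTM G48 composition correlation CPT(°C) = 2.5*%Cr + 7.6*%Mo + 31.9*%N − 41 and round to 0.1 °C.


Apply the ASTM G48 empirical CPT estimate: CPT(°C) = 2.5*%Cr + 7.6*%Mo + 31.9*%N − 41
2.5*24.7 = 61.75; 7.6*0.7 = 5.32; 31.9*0.03 = 0.957
CPT = 61.75 + 5.32 + 0.957 − 41 = 27.027 °C
Rounded to 0.1 °C: CPT ≈ 27.0 °C

27.0 °C


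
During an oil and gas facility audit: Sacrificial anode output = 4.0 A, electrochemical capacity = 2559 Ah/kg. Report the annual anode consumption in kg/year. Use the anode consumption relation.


Annual consumption = current * hours per year / capacity
Rate = 4.0 * 8760 / 2559 = 13.7 kg/year

13.7 kg/year


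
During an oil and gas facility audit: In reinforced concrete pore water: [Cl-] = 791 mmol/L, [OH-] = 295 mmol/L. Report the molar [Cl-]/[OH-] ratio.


Threshold parameter = [Cl-] / [OH-] (molar basis; both in mmol/L, so units cancel)
Ratio = 791 / 295 = 2.68

2.68


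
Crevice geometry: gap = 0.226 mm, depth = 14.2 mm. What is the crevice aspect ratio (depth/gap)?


Aspect ratio = depth / gap
Ratio = 14.2 / 0.226 = 62.8

62.8


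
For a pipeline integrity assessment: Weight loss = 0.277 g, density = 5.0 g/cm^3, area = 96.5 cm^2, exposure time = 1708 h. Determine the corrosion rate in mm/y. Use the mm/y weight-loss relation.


Apply the mm/y weight-loss relation: CR = 87600 * W / (D * A * T)
Numerator: 87600 * 0.277 = 24265.2
Denominator: 5.0 * 96.5 * 1708 = 824110.0
CR = 24265.2 / 824110.0 = 0.02944 mm/y

0.02944 mm/y


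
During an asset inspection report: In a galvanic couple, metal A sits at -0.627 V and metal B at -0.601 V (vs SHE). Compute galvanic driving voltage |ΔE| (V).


Driving voltage is the absolute potential difference.
|ΔE| = |-0.627 − (-0.601)| = 0.026 V

0.026 V


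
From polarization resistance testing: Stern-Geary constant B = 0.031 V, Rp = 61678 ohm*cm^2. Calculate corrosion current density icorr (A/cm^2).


Apply the Stern-Geary relation: icorr = B / Rp
icorr = 0.031 / 61678 = 5.026×10^-7 A/cm^2

5.026×10^-7 A/cm^2


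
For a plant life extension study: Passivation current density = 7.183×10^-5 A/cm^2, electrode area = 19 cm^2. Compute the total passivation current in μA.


I = i_pass * A, then convert A → μA (×10^6)
I = 7.183×10^-5 * 19 * 10^6 = 1364.77 μA

1364.77 μA


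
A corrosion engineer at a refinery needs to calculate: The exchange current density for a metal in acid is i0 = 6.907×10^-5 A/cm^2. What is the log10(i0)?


i0 = 6.907×10^-5 A/cm^2
log10(i0) = -4.161

-4.161


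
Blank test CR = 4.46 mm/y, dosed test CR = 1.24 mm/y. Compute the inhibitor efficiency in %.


Apply the inhibitor-efficiency definition: IE = (CR_blank − CR_inh)/CR_blank × 100
IE = (4.46 − 1.24) / 4.46 × 100
IE = 3.22 / 4.46 × 100 = 72.2 %

72.2 %


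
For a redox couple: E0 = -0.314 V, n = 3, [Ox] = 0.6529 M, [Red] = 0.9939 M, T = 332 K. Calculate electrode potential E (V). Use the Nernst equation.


Apply the Nernst equation: E = E0 + (RT/nF)*ln([Ox]/[Red])
Step 1: RT/nF = 8.314*332/(3*96485) = 0.00953602 V
Step 2: [Ox]/[Red] = 0.6529/0.9939 = 0.656907
Step 3: ln(0.656907) = -0.420213
Step 4: correction = 0.00953602 * -0.420213 = -0.004 V
E = -0.314 + -0.004 = -0.318 V

-0.318 V


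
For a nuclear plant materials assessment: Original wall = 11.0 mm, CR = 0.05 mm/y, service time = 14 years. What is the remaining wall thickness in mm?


Remaining wall = original − CR × time
t = 11.0 − 0.05*14 = 11.0 − 0.7 = 10.3 mm

10.3 mm


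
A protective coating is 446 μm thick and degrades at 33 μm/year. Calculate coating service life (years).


Service life = thickness / degradation rate
Life = 446 / 33 = 13.5 years

13.5 years


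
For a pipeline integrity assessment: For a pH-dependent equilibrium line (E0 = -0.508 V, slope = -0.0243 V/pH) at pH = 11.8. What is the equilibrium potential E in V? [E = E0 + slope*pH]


Apply the Pourbaix line equation: E = E0 + slope*pH
E = -0.508 + (-0.0243)*11.8 = -0.508 + (-0.28674) = -0.79474 V
Rounded to 3 decimal places: E = -0.795 V

-0.795 V


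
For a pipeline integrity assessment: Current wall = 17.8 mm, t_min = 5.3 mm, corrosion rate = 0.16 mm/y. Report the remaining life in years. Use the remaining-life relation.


Apply the remaining-life relation: RL = (t_current − t_min) / CR
RL = (17.8 − 5.3) / 0.16 = 12.5 / 0.16 = 78.1 years

78.1 years


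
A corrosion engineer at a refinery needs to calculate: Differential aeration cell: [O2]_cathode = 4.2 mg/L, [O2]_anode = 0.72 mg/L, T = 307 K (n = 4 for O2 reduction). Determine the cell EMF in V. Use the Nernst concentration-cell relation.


Apply the Nernst concentration-cell relation: E = (RT/nF)*ln(C_cathode/C_anode)
RT/nF = 8.314*307/(4*96485) = 0.00661346 V
ln(4.2/0.72) = 1.76359
E = 0.00661346 * 1.76359 = 0.01166 V

0.01166 V


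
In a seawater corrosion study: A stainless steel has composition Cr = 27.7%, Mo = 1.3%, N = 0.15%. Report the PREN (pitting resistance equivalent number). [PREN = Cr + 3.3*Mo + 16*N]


Apply the PREN formula: PREN = Cr + 3.3*Mo + 16*N
PREN = 27.7 + 3.3*1.3 + 16*0.15
PREN = 27.7 + 4.29 + 2.4 = 34.39

34.39


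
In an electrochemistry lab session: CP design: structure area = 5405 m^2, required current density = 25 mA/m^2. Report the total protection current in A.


I = area * current density, then convert mA → A (÷1000)
I = 5405 * 25 / 1000 = 135.13 A

135.13 A


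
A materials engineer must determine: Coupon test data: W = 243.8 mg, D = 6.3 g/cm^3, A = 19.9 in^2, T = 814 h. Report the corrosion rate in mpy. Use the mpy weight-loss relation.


Apply the mpy weight-loss relation: CR = 534 * W / (D * A * T)
Numerator: 534 * 243.8 = 130189.2
Denominator: 6.3 * 19.9 * 814 = 102051.18
CR = 130189.2 / 102051.18 = 1.2757 mpy

1.2757 mpy


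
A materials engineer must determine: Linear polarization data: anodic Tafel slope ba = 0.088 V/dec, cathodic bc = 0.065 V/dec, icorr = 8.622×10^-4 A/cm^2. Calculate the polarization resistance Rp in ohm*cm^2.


Apply the Stern-Geary equation: Rp = ba*bc / (2.303*icorr*(ba+bc))
ba*bc = 0.088*0.065 = 0.00572
ba+bc = 0.153; 2.303*icorr*(ba+bc) = 2.303*8.622×10^-4*0.153 = 3.0380393×10^-4
Rp = 0.00572 / 3.0380393×10^-4 = 18.83 ohm*cm^2

18.83 ohm*cm^2


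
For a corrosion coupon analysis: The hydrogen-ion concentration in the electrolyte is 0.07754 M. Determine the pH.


pH = −log10[H+]
pH = −log10(0.07754) = 1.11

1.11


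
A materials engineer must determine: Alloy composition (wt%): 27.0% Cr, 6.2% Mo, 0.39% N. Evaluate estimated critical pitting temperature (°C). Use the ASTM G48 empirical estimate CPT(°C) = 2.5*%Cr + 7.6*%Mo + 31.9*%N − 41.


Apply the ASTM G48 empirical CPT estimate: CPT(°C) = 2.5*%Cr + 7.6*%Mo + 31.9*%N − 41
2.5*27.0 = 67.5; 7.6*6.2 = 47.12; 31.9*0.39 = 12.441
CPT = 67.5 + 47.12 + 12.441 − 41 = 86.061 °C
Rounded to 0.1 °C: CPT ≈ 86.1 °C

86.1 °C


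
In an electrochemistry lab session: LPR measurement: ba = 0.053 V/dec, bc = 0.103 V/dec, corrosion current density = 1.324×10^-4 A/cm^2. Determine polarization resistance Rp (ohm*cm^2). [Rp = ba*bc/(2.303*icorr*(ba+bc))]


Apply the Stern-Geary equation: Rp = ba*bc / (2.303*icorr*(ba+bc))
ba*bc = 0.053*0.103 = 0.005459
ba+bc = 0.156; 2.303*icorr*(ba+bc) = 2.303*1.324×10^-4*0.156 = 4.7567083×10^-5
Rp = 0.005459 / 4.7567083×10^-5 = 114.8 ohm*cm^2

114.8 ohm*cm^2


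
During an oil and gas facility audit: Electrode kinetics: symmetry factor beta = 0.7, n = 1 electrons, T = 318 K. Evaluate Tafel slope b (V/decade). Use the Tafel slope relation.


Apply the Tafel slope relation: b = 2.303*R*T/(beta*n*F)
Numerator: 2.303 * 8.314 * 318 = 6088.79
Denominator: 0.7 * 1 * 96485 = 67539.5
b = 6088.79 / 67539.5 = 0.09 V/decade

0.09 V/decade


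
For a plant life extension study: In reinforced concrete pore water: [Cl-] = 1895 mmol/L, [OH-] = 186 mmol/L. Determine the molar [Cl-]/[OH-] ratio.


Threshold parameter = [Cl-] / [OH-] (molar basis; both in mmol/L, so units cancel)
Ratio = 1895 / 186 = 10.19

10.19


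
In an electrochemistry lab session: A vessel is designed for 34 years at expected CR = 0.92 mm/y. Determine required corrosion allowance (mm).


Corrosion allowance = CR × design life
CA = 0.92 * 34 = 31.28 mm

31.28 mm


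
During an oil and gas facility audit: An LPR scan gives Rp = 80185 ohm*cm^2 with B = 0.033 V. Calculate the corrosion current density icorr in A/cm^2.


Apply the Stern-Geary relation: icorr = B / Rp
icorr = 0.033 / 80185 = 4.115×10^-7 A/cm^2

4.115×10^-7 A/cm^2


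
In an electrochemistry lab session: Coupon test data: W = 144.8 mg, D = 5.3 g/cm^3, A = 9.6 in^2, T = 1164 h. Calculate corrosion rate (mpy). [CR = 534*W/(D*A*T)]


Apply the mpy weight-loss relation: CR = 534 * W / (D * A * T)
Numerator: 534 * 144.8 = 77323.2
Denominator: 5.3 * 9.6 * 1164 = 59224.32
CR = 77323.2 / 59224.32 = 1.306 mpy

1.306 mpy


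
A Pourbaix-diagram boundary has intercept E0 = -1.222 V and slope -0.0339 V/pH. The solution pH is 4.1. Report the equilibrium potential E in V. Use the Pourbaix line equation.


Apply the Pourbaix line equation: E = E0 + slope*pH
E = -1.222 + (-0.0339)*4.1 = -1.222 + (-0.13899) = -1.36099 V
Rounded to 3 decimal places: E = -1.361 V

-1.361 V


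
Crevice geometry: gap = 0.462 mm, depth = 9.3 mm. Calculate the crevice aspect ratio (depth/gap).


Aspect ratio = depth / gap
Ratio = 9.3 / 0.462 = 20.1

20.1


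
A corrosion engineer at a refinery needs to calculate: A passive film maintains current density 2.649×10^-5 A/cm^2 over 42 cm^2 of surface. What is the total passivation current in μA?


I = i_pass * A, then convert A → μA (×10^6)
I = 2.649×10^-5 * 42 * 10^6 = 1112.58 μA

1112.58 μA


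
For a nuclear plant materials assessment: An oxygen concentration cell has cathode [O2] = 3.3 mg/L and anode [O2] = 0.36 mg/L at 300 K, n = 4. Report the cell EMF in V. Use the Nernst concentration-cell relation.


Apply the Nernst concentration-cell relation: E = (RT/nF)*ln(C_cathode/C_anode)
RT/nF = 8.314*300/(4*96485) = 0.00646266 V
ln(3.3/0.36) = 2.21557
E = 0.00646266 * 2.21557 = 0.01432 V

0.01432 V


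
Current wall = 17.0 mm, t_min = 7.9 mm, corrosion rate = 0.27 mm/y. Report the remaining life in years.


Apply the remaining-life relation: RL = (t_current − t_min) / CR
RL = (17.0 − 7.9) / 0.27 = 9.1 / 0.27 = 33.7 years

33.7 years


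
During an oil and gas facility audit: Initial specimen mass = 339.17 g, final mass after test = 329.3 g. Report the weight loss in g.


Weight loss = initial − final
WL = 339.17 − 329.3 = 9.87 g

9.87 g


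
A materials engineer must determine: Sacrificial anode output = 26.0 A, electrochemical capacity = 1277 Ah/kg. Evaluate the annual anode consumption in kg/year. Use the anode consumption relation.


Annual consumption = current * hours per year / capacity
Rate = 26.0 * 8760 / 1277 = 178.4 kg/year

178.4 kg/year


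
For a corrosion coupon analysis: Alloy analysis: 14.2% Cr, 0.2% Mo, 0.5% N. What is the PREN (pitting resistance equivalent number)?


Apply the PREN formula: PREN = Cr + 3.3*Mo + 16*N
PREN = 14.2 + 3.3*0.2 + 16*0.5
PREN = 14.2 + 0.66 + 8.0 = 22.86

22.86


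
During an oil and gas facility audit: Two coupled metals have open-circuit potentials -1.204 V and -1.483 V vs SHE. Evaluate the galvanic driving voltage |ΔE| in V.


Driving voltage is the absolute potential difference.
|ΔE| = |-1.204 − (-1.483)| = 0.279 V

0.279 V


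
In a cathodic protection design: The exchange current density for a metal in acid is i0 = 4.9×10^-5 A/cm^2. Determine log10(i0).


i0 = 4.9×10^-5 A/cm^2
log10(i0) = -4.31

-4.31


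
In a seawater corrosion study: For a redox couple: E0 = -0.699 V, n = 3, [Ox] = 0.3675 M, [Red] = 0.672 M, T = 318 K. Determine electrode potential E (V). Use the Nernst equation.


Apply the Nernst equation: E = E0 + (RT/nF)*ln([Ox]/[Red])
Step 1: RT/nF = 8.314*318/(3*96485) = 0.0091339 V
Step 2: [Ox]/[Red] = 0.3675/0.672 = 0.546875
Step 3: ln(0.546875) = -0.603535
Step 4: correction = 0.0091339 * -0.603535 = -0.0055 V
E = -0.699 + -0.0055 = -0.7045 V

-0.7045 V


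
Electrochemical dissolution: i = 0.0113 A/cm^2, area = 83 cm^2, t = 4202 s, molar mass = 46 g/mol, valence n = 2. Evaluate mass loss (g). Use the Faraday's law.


Apply Faraday's law: m = i*A*t*M / (n*F)
Total charge passed Q = i*A*t = 0.0113*83*4202 = 3941.0558 C
m = Q*M/(n*F) = 3941.0558*46/(2*96485) = 0.939 g

0.939 g


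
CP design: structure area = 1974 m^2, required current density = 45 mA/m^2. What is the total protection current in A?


I = area * current density, then convert mA → A (÷1000)
I = 1974 * 45 / 1000 = 88.83 A

88.83 A


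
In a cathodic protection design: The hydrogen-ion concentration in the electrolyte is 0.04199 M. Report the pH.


pH = −log10[H+]
pH = −log10(0.04199) = 1.38

1.38


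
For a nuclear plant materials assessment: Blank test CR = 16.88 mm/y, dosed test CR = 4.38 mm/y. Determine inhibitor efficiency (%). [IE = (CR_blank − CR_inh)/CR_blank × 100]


Apply the inhibitor-efficiency definition: IE = (CR_blank − CR_inh)/CR_blank × 100
IE = (16.88 − 4.38) / 16.88 × 100
IE = 12.5 / 16.88 × 100 = 74.1 %

74.1 %


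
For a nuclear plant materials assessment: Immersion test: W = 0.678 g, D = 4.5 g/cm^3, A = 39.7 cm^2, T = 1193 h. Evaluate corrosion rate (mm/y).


Apply the mm/y weight-loss relation: CR = 87600 * W / (D * A * T)
Numerator: 87600 * 0.678 = 59392.8
Denominator: 4.5 * 39.7 * 1193 = 213129.45
CR = 59392.8 / 213129.45 = 0.2787 mm/y

0.2787 mm/y


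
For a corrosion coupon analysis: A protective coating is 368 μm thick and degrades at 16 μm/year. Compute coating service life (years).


Service life = thickness / degradation rate
Life = 368 / 16 = 23.0 years

23.0 years


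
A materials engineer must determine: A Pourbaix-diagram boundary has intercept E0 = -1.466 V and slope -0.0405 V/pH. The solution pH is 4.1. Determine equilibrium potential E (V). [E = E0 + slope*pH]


Apply the Pourbaix line equation: E = E0 + slope*pH
E = -1.466 + (-0.0405)*4.1 = -1.466 + (-0.16605) = -1.63205 V
Rounded to 4 decimal places: E = -1.6321 V

-1.6321 V


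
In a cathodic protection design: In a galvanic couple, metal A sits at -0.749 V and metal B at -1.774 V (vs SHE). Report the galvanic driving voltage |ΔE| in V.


Driving voltage is the absolute potential difference.
|ΔE| = |-0.749 − (-1.774)| = 1.025 V

1.025 V


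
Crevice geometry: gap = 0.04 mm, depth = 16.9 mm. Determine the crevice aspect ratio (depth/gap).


Aspect ratio = depth / gap
Ratio = 16.9 / 0.04 = 422.5

422.5


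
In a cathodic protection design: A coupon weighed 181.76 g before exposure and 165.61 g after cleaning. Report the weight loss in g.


Weight loss = initial − final
WL = 181.76 − 165.61 = 16.15 g

16.15 g


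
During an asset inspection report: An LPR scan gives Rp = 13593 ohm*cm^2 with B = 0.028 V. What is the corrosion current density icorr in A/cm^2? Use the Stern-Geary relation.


Apply the Stern-Geary relation: icorr = B / Rp
icorr = 0.028 / 13593 = 2.06×10^-6 A/cm^2

2.06×10^-6 A/cm^2


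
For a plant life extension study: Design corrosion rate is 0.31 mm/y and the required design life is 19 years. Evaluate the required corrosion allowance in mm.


Corrosion allowance = CR × design life
CA = 0.31 * 19 = 5.89 mm

5.89 mm


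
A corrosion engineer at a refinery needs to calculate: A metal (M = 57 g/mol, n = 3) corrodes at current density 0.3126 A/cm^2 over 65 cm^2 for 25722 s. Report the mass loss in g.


Apply Faraday's law: m = i*A*t*M / (n*F)
Total charge passed Q = i*A*t = 0.3126*65*25722 = 522645.318 C
m = Q*M/(n*F) = 522645.318*57/(3*96485) = 102.9203 g

102.9203 g


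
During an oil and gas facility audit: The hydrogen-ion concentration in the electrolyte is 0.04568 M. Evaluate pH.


pH = −log10[H+]
pH = −log10(0.04568) = 1.34

1.34


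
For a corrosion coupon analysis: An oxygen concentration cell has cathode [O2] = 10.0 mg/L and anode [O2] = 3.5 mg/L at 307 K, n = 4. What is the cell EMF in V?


Apply the Nernst concentration-cell relation: E = (RT/nF)*ln(C_cathode/C_anode)
RT/nF = 8.314*307/(4*96485) = 0.00661346 V
ln(10.0/3.5) = 1.04982
E = 0.00661346 * 1.04982 = 0.00694 V

0.00694 V


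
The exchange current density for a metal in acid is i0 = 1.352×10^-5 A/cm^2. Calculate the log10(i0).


i0 = 1.352×10^-5 A/cm^2
log10(i0) = -4.869

-4.869


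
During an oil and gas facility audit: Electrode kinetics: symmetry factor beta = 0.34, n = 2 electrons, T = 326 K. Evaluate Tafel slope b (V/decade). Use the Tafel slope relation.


Apply the Tafel slope relation: b = 2.303*R*T/(beta*n*F)
Numerator: 2.303 * 8.314 * 326 = 6241.97
Denominator: 0.34 * 2 * 96485 = 65609.8
b = 6241.97 / 65609.8 = 0.0951 V/decade

0.0951 V/decade


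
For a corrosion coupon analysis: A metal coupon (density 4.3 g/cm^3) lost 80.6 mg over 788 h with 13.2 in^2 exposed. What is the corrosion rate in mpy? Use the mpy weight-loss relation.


Apply the mpy weight-loss relation: CR = 534 * W / (D * A * T)
Numerator: 534 * 80.6 = 43040.4
Denominator: 4.3 * 13.2 * 788 = 44726.88
CR = 43040.4 / 44726.88 = 0.9623 mpy

0.9623 mpy


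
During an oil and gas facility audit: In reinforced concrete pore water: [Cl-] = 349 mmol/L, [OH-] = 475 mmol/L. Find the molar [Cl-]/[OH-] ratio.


Threshold parameter = [Cl-] / [OH-] (molar basis; both in mmol/L, so units cancel)
Ratio = 349 / 475 = 0.73

0.73


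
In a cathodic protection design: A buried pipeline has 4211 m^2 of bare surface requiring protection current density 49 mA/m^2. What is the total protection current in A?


I = area * current density, then convert mA → A (÷1000)
I = 4211 * 49 / 1000 = 206.34 A

206.34 A


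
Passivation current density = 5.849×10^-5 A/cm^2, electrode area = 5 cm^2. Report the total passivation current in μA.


I = i_pass * A, then convert A → μA (×10^6)
I = 5.849×10^-5 * 5 * 10^6 = 292.45 μA

292.45 μA


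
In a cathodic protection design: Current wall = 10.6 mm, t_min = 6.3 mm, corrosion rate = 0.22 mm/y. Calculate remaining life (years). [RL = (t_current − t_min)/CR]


Apply the remaining-life relation: RL = (t_current − t_min) / CR
RL = (10.6 − 6.3) / 0.22 = 4.3 / 0.22 = 19.5 years

19.5 years


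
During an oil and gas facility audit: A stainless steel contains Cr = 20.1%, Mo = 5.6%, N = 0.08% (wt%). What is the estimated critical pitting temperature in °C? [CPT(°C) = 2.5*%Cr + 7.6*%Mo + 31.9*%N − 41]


Apply the ASTM G48 empirical CPT estimate: CPT(°C) = 2.5*%Cr + 7.6*%Mo + 31.9*%N − 41
2.5*20.1 = 50.25; 7.6*5.6 = 42.56; 31.9*0.08 = 2.552
CPT = 50.25 + 42.56 + 2.552 − 41 = 54.362 °C
Rounded to 0.1 °C: CPT ≈ 54.4 °C

54.4 °C


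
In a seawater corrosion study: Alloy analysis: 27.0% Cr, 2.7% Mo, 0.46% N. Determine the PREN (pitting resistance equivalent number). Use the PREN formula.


Apply the PREN formula: PREN = Cr + 3.3*Mo + 16*N
PREN = 27.0 + 3.3*2.7 + 16*0.46
PREN = 27.0 + 8.91 + 7.36 = 43.27

43.27


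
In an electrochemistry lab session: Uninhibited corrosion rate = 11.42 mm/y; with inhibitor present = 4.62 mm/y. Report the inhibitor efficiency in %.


Apply the inhibitor-efficiency definition: IE = (CR_blank − CR_inh)/CR_blank × 100
IE = (11.42 − 4.62) / 11.42 × 100
IE = 6.8 / 11.42 × 100 = 59.5 %

59.5 %


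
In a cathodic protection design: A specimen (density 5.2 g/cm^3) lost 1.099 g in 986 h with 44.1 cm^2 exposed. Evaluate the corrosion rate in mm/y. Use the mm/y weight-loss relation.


Apply the mm/y weight-loss relation: CR = 87600 * W / (D * A * T)
Numerator: 87600 * 1.099 = 96272.4
Denominator: 5.2 * 44.1 * 986 = 226109.52
CR = 96272.4 / 226109.52 = 0.425778 mm/y

0.425778 mm/y


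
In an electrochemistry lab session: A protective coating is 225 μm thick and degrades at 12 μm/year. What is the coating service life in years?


Service life = thickness / degradation rate
Life = 225 / 12 = 18.8 years

18.8 years


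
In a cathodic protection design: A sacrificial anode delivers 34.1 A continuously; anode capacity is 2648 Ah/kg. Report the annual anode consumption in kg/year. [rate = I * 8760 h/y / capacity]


Annual consumption = current * hours per year / capacity
Rate = 34.1 * 8760 / 2648 = 112.8 kg/year

112.8 kg/year


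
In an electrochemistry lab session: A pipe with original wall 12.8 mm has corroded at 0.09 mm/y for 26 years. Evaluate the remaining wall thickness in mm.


Remaining wall = original − CR × time
t = 12.8 − 0.09*26 = 12.8 − 2.34 = 10.46 mm

10.46 mm


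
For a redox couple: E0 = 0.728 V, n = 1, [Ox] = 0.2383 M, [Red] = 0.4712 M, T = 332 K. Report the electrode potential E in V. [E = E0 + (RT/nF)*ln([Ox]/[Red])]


Apply the Nernst equation: E = E0 + (RT/nF)*ln([Ox]/[Red])
Step 1: RT/nF = 8.314*332/(1*96485) = 0.02860805 V
Step 2: [Ox]/[Red] = 0.2383/0.4712 = 0.50573
Step 3: ln(0.50573) = -0.681752
Step 4: correction = 0.02860805 * -0.681752 = -0.02 V
E = 0.728 + -0.02 = 0.708 V

0.708 V


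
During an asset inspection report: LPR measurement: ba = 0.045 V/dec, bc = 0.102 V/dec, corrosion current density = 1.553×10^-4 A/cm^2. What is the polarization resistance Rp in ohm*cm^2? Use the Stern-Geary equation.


Apply the Stern-Geary equation: Rp = ba*bc / (2.303*icorr*(ba+bc))
ba*bc = 0.045*0.102 = 0.00459
ba+bc = 0.147; 2.303*icorr*(ba+bc) = 2.303*1.553×10^-4*0.147 = 5.2575417×10^-5
Rp = 0.00459 / 5.2575417×10^-5 = 87.3 ohm*cm^2

87.3 ohm*cm^2


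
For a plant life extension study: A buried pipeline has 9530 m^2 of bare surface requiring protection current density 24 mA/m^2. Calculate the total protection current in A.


I = area * current density, then convert mA → A (÷1000)
I = 9530 * 24 / 1000 = 228.72 A

228.72 A


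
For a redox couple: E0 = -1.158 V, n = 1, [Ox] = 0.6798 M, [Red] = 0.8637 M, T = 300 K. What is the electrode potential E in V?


Apply the Nernst equation: E = E0 + (RT/nF)*ln([Ox]/[Red])
Step 1: RT/nF = 8.314*300/(1*96485) = 0.02585065 V
Step 2: [Ox]/[Red] = 0.6798/0.8637 = 0.787079
Step 3: ln(0.787079) = -0.239427
Step 4: correction = 0.02585065 * -0.239427 = -0.006 V
E = -1.158 + -0.006 = -1.164 V

-1.164 V


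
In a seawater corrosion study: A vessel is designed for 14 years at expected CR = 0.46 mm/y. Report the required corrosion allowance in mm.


Corrosion allowance = CR × design life
CA = 0.46 * 14 = 6.44 mm

6.44 mm
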